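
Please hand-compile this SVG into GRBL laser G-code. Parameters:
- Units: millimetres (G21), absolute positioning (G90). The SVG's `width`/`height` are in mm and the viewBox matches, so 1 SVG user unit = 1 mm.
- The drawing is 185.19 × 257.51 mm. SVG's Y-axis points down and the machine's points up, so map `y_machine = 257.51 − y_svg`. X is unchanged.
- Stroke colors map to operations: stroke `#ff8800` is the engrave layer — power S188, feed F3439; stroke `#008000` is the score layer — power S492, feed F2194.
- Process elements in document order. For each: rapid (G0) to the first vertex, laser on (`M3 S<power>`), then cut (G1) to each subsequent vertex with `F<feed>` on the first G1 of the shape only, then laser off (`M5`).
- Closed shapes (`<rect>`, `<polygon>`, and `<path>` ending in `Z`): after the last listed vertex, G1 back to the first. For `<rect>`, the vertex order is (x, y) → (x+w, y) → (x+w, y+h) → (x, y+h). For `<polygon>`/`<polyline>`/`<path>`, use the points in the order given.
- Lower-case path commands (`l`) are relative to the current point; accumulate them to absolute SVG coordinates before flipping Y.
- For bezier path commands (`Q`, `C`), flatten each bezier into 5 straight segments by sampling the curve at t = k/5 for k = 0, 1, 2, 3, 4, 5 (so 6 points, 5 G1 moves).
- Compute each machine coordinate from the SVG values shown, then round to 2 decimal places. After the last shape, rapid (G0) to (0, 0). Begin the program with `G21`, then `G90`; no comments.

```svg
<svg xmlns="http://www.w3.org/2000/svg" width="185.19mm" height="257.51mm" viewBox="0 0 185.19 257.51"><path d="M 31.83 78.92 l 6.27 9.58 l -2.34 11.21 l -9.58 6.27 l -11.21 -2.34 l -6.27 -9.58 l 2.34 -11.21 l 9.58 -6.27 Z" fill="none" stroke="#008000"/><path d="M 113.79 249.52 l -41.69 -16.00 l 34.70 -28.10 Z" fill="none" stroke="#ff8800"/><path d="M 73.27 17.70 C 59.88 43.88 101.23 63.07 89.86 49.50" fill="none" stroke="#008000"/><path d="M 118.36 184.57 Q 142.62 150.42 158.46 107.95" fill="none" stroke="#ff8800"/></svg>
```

G21
G90
G0 X31.83 Y178.59
M3 S492
G1 X38.10 Y169.01 F2194
G1 X35.76 Y157.80
G1 X26.18 Y151.53
G1 X14.97 Y153.87
G1 X8.70 Y163.45
G1 X11.04 Y174.66
G1 X20.62 Y180.93
G1 X31.83 Y178.59
M5
G0 X113.79 Y7.99
M3 S188
G1 X72.10 Y23.99 F3439
G1 X106.80 Y52.09
G1 X113.79 Y7.99
M5
G0 X73.27 Y239.81
M3 S492
G1 X70.95 Y225.15 F2194
G1 X76.60 Y213.40
G1 X85.08 Y205.80
G1 X91.22 Y203.59
G1 X89.86 Y208.01
M5
G0 X118.36 Y72.94
M3 S188
G1 X127.73 Y86.93 F3439
G1 X136.42 Y101.59
G1 X144.44 Y116.92
G1 X151.79 Y132.90
G1 X158.46 Y149.56
M5
G0 X0.00 Y0.00

viewBox `0 0 185.19 257.51` with mm width/height → 1 unit = 1 mm. Flip: y_m = 257.51 − y_svg.

**Shape 1** — `<path>` regular polygon, stroke `#008000` → score (S492, F2194). Machine vertices: (31.83,178.59) → (38.10,169.01) → (35.76,157.80) → (26.18,151.53) → (14.97,153.87) → (8.70,163.45) → (11.04,174.66) → (20.62,180.93) → (31.83,178.59). Closed: final G1 returns to the first vertex.

**Shape 2** — `<path>` regular polygon, stroke `#ff8800` → engrave (S188, F3439). Machine vertices: (113.79,7.99) → (72.10,23.99) → (106.80,52.09) → (113.79,7.99). Closed: final G1 returns to the first vertex.

**Shape 3** — `<path>` cubic bezier, stroke `#008000` → score (S492, F2194). Control points (SVG): P0=(73.27,17.70), P1=(59.88,43.88), P2=(101.23,63.07), P3=(89.86,49.50); sampled at t=k/5. Machine vertices: (73.27,239.81) → (70.95,225.15) → (76.60,213.40) → (85.08,205.80) → (91.22,203.59) → (89.86,208.01). Open path.

**Shape 4** — `<path>` quadratic bezier, stroke `#ff8800` → engrave (S188, F3439). Control points (SVG): P0=(118.36,184.57), P1=(142.62,150.42), P2=(158.46,107.95); sampled at t=k/5. Machine vertices: (118.36,72.94) → (127.73,86.93) → (136.42,101.59) → (144.44,116.92) → (151.79,132.90) → (158.46,149.56). Open path.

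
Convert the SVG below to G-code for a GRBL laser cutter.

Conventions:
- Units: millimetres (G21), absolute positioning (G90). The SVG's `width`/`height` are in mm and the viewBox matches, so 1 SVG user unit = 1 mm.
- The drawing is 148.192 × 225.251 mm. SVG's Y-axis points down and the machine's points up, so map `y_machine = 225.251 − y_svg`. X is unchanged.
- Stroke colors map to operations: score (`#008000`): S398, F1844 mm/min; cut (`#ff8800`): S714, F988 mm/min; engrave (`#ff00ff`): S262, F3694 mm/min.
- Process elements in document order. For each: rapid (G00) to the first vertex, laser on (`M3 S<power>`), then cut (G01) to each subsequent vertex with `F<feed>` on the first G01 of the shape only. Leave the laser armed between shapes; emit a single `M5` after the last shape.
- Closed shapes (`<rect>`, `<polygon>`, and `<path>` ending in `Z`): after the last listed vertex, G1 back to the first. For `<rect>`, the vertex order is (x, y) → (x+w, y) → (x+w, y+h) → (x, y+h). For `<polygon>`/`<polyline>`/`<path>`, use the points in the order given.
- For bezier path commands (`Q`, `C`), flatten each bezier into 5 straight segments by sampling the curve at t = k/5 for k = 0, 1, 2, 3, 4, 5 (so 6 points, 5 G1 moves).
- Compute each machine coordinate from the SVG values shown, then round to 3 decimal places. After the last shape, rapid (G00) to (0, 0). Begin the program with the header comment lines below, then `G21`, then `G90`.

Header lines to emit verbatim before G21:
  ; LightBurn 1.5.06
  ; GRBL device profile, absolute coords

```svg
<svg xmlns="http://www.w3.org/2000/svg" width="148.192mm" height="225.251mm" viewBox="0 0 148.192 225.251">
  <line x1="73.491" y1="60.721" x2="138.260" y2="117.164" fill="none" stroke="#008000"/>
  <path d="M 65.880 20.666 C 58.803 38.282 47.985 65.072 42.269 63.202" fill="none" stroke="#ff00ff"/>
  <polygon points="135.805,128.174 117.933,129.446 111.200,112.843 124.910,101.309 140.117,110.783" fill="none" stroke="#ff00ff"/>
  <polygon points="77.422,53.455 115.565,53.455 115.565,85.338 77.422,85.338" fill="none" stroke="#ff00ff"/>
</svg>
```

; LightBurn 1.5.06
; GRBL device profile, absolute coords
G21
G90
G00 X73.491 Y164.530
M3 S398
G01 X138.260 Y108.087 F1844
G00 X65.880 Y204.585
M3 S262
G01 X61.256 Y193.217 F3694
G01 X56.158 Y181.464
G01 X51.011 Y171.140
G01 X46.240 Y164.064
G01 X42.269 Y162.049
G00 X135.805 Y97.077
M3 S262
G01 X117.933 Y95.805 F3694
G01 X111.200 Y112.408
G01 X124.910 Y123.942
G01 X140.117 Y114.468
G01 X135.805 Y97.077
G00 X77.422 Y171.796
M3 S262
G01 X115.565 Y171.796 F3694
G01 X115.565 Y139.913
G01 X77.422 Y139.913
G01 X77.422 Y171.796
M5
G00 X0.000 Y0.000

viewBox `0 0 148.192 225.251` with mm width/height → 1 unit = 1 mm. Flip: y_m = 225.251 − y_svg.

**Shape 1** — `<line>` line segment, stroke `#008000` → score (S398, F1844). Machine vertices: (73.491,164.530) → (138.260,108.087). Open path.

**Shape 2** — `<path>` cubic bezier, stroke `#ff00ff` → engrave (S262, F3694). Control points (SVG): P0=(65.880,20.666), P1=(58.803,38.282), P2=(47.985,65.072), P3=(42.269,63.202); sampled at t=k/5. Machine vertices: (65.880,204.585) → (61.256,193.217) → (56.158,181.464) → (51.011,171.140) → (46.240,164.064) → (42.269,162.049). Open path.

**Shape 3** — `<polygon>` regular polygon, stroke `#ff00ff` → engrave (S262, F3694). Machine vertices: (135.805,97.077) → (117.933,95.805) → (111.200,112.408) → (124.910,123.942) → (140.117,114.468) → (135.805,97.077). Closed: final G1 returns to the first vertex.

**Shape 4** — `<polygon>` rectangle, stroke `#ff00ff` → engrave (S262, F3694). Machine vertices: (77.422,171.796) → (115.565,171.796) → (115.565,139.913) → (77.422,139.913) → (77.422,171.796). Closed: final G1 returns to the first vertex.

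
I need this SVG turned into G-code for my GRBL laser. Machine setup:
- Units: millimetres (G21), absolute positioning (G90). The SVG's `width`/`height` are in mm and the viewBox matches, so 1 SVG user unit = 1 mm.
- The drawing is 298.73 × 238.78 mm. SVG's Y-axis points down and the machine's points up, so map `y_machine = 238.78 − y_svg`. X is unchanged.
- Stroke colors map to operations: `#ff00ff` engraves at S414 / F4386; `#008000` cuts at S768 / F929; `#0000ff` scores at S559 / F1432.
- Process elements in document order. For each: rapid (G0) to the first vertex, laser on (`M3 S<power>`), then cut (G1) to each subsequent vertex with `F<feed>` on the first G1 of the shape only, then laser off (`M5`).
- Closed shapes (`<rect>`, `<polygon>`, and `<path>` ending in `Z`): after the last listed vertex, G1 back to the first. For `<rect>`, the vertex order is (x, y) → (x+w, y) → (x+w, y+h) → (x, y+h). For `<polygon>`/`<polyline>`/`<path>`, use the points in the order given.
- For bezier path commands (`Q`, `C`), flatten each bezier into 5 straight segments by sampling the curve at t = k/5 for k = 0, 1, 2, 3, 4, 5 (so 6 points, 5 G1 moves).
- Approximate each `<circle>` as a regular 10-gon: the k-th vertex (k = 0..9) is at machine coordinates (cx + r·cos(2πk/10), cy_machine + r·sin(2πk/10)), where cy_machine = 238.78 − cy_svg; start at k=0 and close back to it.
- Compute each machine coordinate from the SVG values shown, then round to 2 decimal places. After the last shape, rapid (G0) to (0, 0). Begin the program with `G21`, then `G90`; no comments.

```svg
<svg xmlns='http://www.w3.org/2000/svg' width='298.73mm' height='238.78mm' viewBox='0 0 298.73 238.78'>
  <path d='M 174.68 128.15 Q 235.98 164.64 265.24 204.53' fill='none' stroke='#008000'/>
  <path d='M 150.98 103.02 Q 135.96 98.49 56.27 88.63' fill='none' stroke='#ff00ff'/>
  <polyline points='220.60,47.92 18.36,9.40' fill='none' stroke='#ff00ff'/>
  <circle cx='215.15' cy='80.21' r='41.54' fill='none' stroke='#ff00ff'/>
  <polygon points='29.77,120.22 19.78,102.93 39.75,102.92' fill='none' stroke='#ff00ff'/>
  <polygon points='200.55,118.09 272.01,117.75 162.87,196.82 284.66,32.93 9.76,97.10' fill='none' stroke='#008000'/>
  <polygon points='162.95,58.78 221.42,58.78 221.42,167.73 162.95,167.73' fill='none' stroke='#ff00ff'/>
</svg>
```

G21
G90
G0 X174.68 Y110.63
M3 S768
G1 X197.92 Y95.90 F929
G1 X218.59 Y80.89
G1 X236.71 Y65.62
G1 X252.25 Y50.07
G1 X265.24 Y34.25
M5
G0 X150.98 Y135.76
M3 S414
G1 X142.39 Y137.79 F4386
G1 X128.62 Y140.24
G1 X109.67 Y143.11
G1 X85.56 Y146.42
G1 X56.27 Y150.15
M5
G0 X220.60 Y190.86
M3 S414
G1 X18.36 Y229.38 F4386
M5
G0 X256.69 Y158.57
M3 S414
G1 X248.76 Y182.99 F4386
G1 X227.99 Y198.08
G1 X202.31 Y198.08
G1 X181.54 Y182.99
G1 X173.61 Y158.57
G1 X181.54 Y134.15
G1 X202.31 Y119.06
G1 X227.99 Y119.06
G1 X248.76 Y134.15
G1 X256.69 Y158.57
M5
G0 X29.77 Y118.56
M3 S414
G1 X19.78 Y135.85 F4386
G1 X39.75 Y135.86
G1 X29.77 Y118.56
M5
G0 X200.55 Y120.69
M3 S768
G1 X272.01 Y121.03 F929
G1 X162.87 Y41.96
G1 X284.66 Y205.85
G1 X9.76 Y141.68
G1 X200.55 Y120.69
M5
G0 X162.95 Y180.00
M3 S414
G1 X221.42 Y180.00 F4386
G1 X221.42 Y71.05
G1 X162.95 Y71.05
G1 X162.95 Y180.00
M5
G0 X0.00 Y0.00

viewBox `0 0 298.73 238.78` with mm width/height → 1 unit = 1 mm. Flip: y_m = 238.78 − y_svg.

**Shape 1** — `<path>` quadratic bezier, stroke `#008000` → cut (S768, F929). Control points (SVG): P0=(174.68,128.15), P1=(235.98,164.64), P2=(265.24,204.53); sampled at t=k/5. Machine vertices: (174.68,110.63) → (197.92,95.90) → (218.59,80.89) → (236.71,65.62) → (252.25,50.07) → (265.24,34.25). Open path.

**Shape 2** — `<path>` quadratic bezier, stroke `#ff00ff` → engrave (S414, F4386). Control points (SVG): P0=(150.98,103.02), P1=(135.96,98.49), P2=(56.27,88.63); sampled at t=k/5. Machine vertices: (150.98,135.76) → (142.39,137.79) → (128.62,140.24) → (109.67,143.11) → (85.56,146.42) → (56.27,150.15). Open path.

**Shape 3** — `<polyline>` line segment, stroke `#ff00ff` → engrave (S414, F4386). Machine vertices: (220.60,190.86) → (18.36,229.38). Open path.

**Shape 4** — `<circle>` circle, stroke `#ff00ff` → engrave (S414, F4386). Machine vertices: (256.69,158.57) → (248.76,182.99) → (227.99,198.08) → (202.31,198.08) → (181.54,182.99) → (173.61,158.57) → (181.54,134.15) → (202.31,119.06) → (227.99,119.06) → (248.76,134.15) → (256.69,158.57). Closed: final G1 returns to the first vertex.

**Shape 5** — `<polygon>` regular polygon, stroke `#ff00ff` → engrave (S414, F4386). Machine vertices: (29.77,118.56) → (19.78,135.85) → (39.75,135.86) → (29.77,118.56). Closed: final G1 returns to the first vertex.

**Shape 6** — `<polygon>` closed polygon, stroke `#008000` → cut (S768, F929). Machine vertices: (200.55,120.69) → (272.01,121.03) → (162.87,41.96) → (284.66,205.85) → (9.76,141.68) → (200.55,120.69). Closed: final G1 returns to the first vertex.

**Shape 7** — `<polygon>` rectangle, stroke `#ff00ff` → engrave (S414, F4386). Machine vertices: (162.95,180.00) → (221.42,180.00) → (221.42,71.05) → (162.95,71.05) → (162.95,180.00). Closed: final G1 returns to the first vertex.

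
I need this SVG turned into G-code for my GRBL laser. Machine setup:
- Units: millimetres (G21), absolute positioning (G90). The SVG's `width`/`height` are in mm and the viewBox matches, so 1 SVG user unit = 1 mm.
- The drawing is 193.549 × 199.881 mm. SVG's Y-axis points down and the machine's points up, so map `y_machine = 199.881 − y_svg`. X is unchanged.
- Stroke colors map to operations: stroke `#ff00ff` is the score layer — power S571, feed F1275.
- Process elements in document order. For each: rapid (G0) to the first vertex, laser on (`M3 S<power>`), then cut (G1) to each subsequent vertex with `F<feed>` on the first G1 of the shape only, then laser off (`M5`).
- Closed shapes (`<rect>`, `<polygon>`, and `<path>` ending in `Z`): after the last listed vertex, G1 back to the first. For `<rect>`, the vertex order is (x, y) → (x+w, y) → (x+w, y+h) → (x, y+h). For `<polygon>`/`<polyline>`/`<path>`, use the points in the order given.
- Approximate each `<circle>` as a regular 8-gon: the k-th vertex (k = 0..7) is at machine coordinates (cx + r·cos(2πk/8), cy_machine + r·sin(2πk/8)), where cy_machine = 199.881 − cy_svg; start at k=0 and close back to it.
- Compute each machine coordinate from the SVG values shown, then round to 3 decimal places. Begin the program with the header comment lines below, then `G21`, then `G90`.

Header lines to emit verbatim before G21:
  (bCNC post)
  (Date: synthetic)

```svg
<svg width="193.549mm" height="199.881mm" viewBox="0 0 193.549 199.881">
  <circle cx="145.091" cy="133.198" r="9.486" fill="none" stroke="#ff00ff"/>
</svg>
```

(bCNC post)
(Date: synthetic)
G21
G90
G0 X154.577 Y66.683
M3 S571
G1 X151.799 Y73.391 F1275
G1 X145.091 Y76.169
G1 X138.383 Y73.391
G1 X135.605 Y66.683
G1 X138.383 Y59.975
G1 X145.091 Y57.197
G1 X151.799 Y59.975
G1 X154.577 Y66.683
M5

viewBox `0 0 193.549 199.881` with mm width/height → 1 unit = 1 mm. Flip: y_m = 199.881 − y_svg.

**Shape 1** — `<circle>` circle, stroke `#ff00ff` → score (S571, F1275). Machine vertices: (154.577,66.683) → (151.799,73.391) → (145.091,76.169) → (138.383,73.391) → (135.605,66.683) → (138.383,59.975) → (145.091,57.197) → (151.799,59.975) → (154.577,66.683). Closed: final G1 returns to the first vertex.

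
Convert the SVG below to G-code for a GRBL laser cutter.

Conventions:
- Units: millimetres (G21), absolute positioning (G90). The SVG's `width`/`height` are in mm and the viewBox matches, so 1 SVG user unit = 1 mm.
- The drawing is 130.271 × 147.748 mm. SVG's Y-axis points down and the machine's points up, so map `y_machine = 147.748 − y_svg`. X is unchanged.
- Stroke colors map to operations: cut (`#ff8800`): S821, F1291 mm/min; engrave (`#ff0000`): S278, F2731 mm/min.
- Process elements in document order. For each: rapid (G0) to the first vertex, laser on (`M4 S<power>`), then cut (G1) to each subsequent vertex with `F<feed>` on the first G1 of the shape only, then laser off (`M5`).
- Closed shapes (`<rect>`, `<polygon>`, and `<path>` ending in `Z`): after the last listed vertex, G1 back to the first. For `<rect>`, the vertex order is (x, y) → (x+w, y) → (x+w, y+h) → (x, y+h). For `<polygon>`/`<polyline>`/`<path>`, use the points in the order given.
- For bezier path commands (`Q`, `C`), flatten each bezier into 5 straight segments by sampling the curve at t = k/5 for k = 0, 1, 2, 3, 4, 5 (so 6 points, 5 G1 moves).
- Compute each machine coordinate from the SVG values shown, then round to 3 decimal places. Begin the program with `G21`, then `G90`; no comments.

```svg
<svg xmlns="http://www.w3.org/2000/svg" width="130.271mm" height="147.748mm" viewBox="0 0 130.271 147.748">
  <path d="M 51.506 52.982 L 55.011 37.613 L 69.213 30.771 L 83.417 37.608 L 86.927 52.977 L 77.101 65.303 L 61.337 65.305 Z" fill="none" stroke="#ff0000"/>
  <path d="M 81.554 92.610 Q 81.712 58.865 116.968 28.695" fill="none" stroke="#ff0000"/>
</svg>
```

G21
G90
G0 X51.506 Y94.766
M4 S278
G1 X55.011 Y110.135 F2731
G1 X69.213 Y116.977
G1 X83.417 Y110.140
G1 X86.927 Y94.771
G1 X77.101 Y82.445
G1 X61.337 Y82.443
G1 X51.506 Y94.766
M5
G0 X81.554 Y55.138
M4 S278
G1 X83.021 Y68.493 F2731
G1 X87.296 Y81.562
G1 X94.379 Y94.345
G1 X104.270 Y106.842
G1 X116.968 Y119.053
M5

1 u = 1 mm; y_m = 147.748 − y.

[1] `<path>` regular polygon, #ff0000→engrave S278 F2731: (51.506,94.766) → (55.011,110.135) → (69.213,116.977) → (83.417,110.140) → (86.927,94.771) → (77.101,82.445) → (61.337,82.443) → (51.506,94.766) (closed)

[2] `<path>` quadratic bezier, #ff0000→engrave S278 F2731: (81.554,55.138) → (83.021,68.493) → (87.296,81.562) → (94.379,94.345) → (104.270,106.842) → (116.968,119.053)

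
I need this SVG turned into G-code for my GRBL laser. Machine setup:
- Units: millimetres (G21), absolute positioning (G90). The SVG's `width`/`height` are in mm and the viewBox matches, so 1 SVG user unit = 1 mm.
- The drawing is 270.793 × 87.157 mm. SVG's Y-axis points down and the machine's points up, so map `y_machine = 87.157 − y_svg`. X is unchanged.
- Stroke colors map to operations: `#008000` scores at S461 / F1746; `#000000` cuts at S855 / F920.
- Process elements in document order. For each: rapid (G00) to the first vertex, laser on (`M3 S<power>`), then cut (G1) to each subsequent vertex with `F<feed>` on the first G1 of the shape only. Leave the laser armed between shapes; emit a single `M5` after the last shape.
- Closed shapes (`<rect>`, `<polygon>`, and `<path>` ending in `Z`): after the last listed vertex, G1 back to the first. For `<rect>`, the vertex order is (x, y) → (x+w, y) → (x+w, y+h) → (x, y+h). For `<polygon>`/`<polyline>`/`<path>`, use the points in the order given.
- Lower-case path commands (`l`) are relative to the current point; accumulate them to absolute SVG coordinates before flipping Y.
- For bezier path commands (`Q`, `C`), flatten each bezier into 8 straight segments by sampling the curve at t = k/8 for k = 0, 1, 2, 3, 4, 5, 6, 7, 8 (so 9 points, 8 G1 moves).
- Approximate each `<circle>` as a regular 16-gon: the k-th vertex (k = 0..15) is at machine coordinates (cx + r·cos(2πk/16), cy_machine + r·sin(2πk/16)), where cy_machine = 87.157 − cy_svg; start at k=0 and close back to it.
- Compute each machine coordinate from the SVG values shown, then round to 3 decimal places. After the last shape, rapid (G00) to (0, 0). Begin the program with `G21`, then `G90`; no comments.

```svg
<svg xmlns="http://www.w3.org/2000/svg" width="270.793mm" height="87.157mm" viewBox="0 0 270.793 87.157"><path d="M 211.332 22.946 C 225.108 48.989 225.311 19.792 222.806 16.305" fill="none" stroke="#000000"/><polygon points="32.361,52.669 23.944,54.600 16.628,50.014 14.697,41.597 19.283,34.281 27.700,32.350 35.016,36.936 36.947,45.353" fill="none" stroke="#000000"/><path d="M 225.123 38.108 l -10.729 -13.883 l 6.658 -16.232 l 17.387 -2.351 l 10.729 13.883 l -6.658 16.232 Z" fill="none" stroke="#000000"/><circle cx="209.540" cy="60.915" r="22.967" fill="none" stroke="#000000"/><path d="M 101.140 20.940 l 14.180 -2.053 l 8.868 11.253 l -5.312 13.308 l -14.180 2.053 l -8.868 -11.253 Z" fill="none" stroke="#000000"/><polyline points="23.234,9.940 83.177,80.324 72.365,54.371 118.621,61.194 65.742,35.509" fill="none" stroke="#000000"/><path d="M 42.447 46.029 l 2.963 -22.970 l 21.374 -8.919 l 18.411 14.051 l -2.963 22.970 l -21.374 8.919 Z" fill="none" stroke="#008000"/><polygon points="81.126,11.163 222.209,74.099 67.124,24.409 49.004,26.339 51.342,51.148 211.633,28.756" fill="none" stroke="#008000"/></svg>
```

G21
G90
G00 X211.332 Y64.211
M3 S855
G1 X215.883 Y56.876 F920
G1 X219.289 Y53.771
G1 X221.677 Y53.948
G1 X223.174 Y56.458
G1 X223.909 Y60.352
G1 X224.007 Y64.681
G1 X223.597 Y68.497
G1 X222.806 Y70.852
G00 X32.361 Y34.488
M3 S855
G1 X23.944 Y32.557 F920
G1 X16.628 Y37.143
G1 X14.697 Y45.560
G1 X19.283 Y52.876
G1 X27.700 Y54.807
G1 X35.016 Y50.221
G1 X36.947 Y41.804
G1 X32.361 Y34.488
G00 X225.123 Y49.049
M3 S855
G1 X214.394 Y62.932 F920
G1 X221.052 Y79.164
G1 X238.439 Y81.515
G1 X249.168 Y67.632
G1 X242.510 Y51.400
G1 X225.123 Y49.049
G00 X232.507 Y26.242
M3 S855
G1 X230.759 Y35.031 F920
G1 X225.780 Y42.482
G1 X218.329 Y47.461
G1 X209.540 Y49.209
G1 X200.751 Y47.461
G1 X193.300 Y42.482
G1 X188.321 Y35.031
G1 X186.573 Y26.242
G1 X188.321 Y17.453
G1 X193.300 Y10.002
G1 X200.751 Y5.023
G1 X209.540 Y3.275
G1 X218.329 Y5.023
G1 X225.780 Y10.002
G1 X230.759 Y17.453
G1 X232.507 Y26.242
G00 X101.140 Y66.217
M3 S855
G1 X115.320 Y68.270 F920
G1 X124.188 Y57.017
G1 X118.876 Y43.709
G1 X104.696 Y41.656
G1 X95.828 Y52.909
G1 X101.140 Y66.217
G00 X23.234 Y77.217
M3 S855
G1 X83.177 Y6.833 F920
G1 X72.365 Y32.786
G1 X118.621 Y25.963
G1 X65.742 Y51.648
G00 X42.447 Y41.128
M3 S461
G1 X45.410 Y64.098 F1746
G1 X66.784 Y73.017
G1 X85.195 Y58.966
G1 X82.232 Y35.996
G1 X60.858 Y27.077
G1 X42.447 Y41.128
G00 X81.126 Y75.994
M3 S461
G1 X222.209 Y13.058 F1746
G1 X67.124 Y62.748
G1 X49.004 Y60.818
G1 X51.342 Y36.009
G1 X211.633 Y58.401
G1 X81.126 Y75.994
M5
G00 X0.000 Y0.000

1 u = 1 mm; y_m = 87.157 − y.

[1] `<path>` cubic bezier, #000000→cut S855 F920: (211.332,64.211) → (215.883,56.876) → (219.289,53.771) → (221.677,53.948) → (223.174,56.458) → (223.909,60.352) → (224.007,64.681) → (223.597,68.497) → (222.806,70.852)

[2] `<polygon>` regular polygon, #000000→cut S855 F920: (32.361,34.488) → (23.944,32.557) → (16.628,37.143) → (14.697,45.560) → (19.283,52.876) → (27.700,54.807) → (35.016,50.221) → (36.947,41.804) → (32.361,34.488) (closed)

[3] `<path>` regular polygon, #000000→cut S855 F920: (225.123,49.049) → (214.394,62.932) → (221.052,79.164) → (238.439,81.515) → (249.168,67.632) → (242.510,51.400) → (225.123,49.049) (closed)

[4] `<circle>` circle, #000000→cut S855 F920: (232.507,26.242) → (230.759,35.031) → (225.780,42.482) → (218.329,47.461) → (209.540,49.209) → (200.751,47.461) → (193.300,42.482) → (188.321,35.031) → (186.573,26.242) → (188.321,17.453) → (193.300,10.002) → (200.751,5.023) → (209.540,3.275) → (218.329,5.023) → (225.780,10.002) → (230.759,17.453) → (232.507,26.242) (closed)

[5] `<path>` regular polygon, #000000→cut S855 F920: (101.140,66.217) → (115.320,68.270) → (124.188,57.017) → (118.876,43.709) → (104.696,41.656) → (95.828,52.909) → (101.140,66.217) (closed)

[6] `<polyline>` open polyline, #000000→cut S855 F920: (23.234,77.217) → (83.177,6.833) → (72.365,32.786) → (118.621,25.963) → (65.742,51.648)

[7] `<path>` regular polygon, #008000→score S461 F1746: (42.447,41.128) → (45.410,64.098) → (66.784,73.017) → (85.195,58.966) → (82.232,35.996) → (60.858,27.077) → (42.447,41.128) (closed)

[8] `<polygon>` closed polygon, #008000→score S461 F1746: (81.126,75.994) → (222.209,13.058) → (67.124,62.748) → (49.004,60.818) → (51.342,36.009) → (211.633,58.401) → (81.126,75.994) (closed)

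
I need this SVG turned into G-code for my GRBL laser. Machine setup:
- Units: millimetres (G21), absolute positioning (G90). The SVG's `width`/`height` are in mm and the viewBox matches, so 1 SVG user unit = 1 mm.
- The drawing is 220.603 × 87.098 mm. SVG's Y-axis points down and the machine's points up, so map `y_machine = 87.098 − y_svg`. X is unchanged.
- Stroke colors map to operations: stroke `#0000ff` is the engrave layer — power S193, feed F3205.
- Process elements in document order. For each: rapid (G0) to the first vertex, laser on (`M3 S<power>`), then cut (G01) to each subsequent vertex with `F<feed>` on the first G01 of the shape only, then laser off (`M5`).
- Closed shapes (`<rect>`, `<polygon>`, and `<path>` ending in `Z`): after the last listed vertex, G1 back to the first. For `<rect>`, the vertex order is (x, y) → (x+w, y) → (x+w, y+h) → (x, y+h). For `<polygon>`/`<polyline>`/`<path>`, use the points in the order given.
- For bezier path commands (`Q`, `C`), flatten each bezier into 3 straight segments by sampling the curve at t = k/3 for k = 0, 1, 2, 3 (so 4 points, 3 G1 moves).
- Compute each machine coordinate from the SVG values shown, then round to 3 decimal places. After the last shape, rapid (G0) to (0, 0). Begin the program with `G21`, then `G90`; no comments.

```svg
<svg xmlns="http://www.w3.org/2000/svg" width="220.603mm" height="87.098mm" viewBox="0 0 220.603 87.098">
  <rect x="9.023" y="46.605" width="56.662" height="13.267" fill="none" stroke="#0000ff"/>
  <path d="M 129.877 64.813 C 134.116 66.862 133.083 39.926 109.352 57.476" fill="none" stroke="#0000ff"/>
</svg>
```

G21
G90
G0 X9.023 Y40.493
M3 S193
G01 X65.685 Y40.493 F3205
G01 X65.685 Y27.226
G01 X9.023 Y27.226
G01 X9.023 Y40.493
M5
G0 X129.877 Y22.285
M3 S193
G01 X131.713 Y27.177 F3205
G01 X126.162 Y35.064
G01 X109.352 Y29.622
M5
G0 X0.000 Y0.000

viewBox `0 0 220.603 87.098` with mm width/height → 1 unit = 1 mm. Flip: y_m = 87.098 − y_svg.

**Shape 1** — `<rect>` rectangle, stroke `#0000ff` → engrave (S193, F3205). Machine vertices: (9.023,40.493) → (65.685,40.493) → (65.685,27.226) → (9.023,27.226) → (9.023,40.493). Closed: final G1 returns to the first vertex.

**Shape 2** — `<path>` cubic bezier, stroke `#0000ff` → engrave (S193, F3205). Control points (SVG): P0=(129.877,64.813), P1=(134.116,66.862), P2=(133.083,39.926), P3=(109.352,57.476); sampled at t=k/3. Machine vertices: (129.877,22.285) → (131.713,27.177) → (126.162,35.064) → (109.352,29.622). Open path.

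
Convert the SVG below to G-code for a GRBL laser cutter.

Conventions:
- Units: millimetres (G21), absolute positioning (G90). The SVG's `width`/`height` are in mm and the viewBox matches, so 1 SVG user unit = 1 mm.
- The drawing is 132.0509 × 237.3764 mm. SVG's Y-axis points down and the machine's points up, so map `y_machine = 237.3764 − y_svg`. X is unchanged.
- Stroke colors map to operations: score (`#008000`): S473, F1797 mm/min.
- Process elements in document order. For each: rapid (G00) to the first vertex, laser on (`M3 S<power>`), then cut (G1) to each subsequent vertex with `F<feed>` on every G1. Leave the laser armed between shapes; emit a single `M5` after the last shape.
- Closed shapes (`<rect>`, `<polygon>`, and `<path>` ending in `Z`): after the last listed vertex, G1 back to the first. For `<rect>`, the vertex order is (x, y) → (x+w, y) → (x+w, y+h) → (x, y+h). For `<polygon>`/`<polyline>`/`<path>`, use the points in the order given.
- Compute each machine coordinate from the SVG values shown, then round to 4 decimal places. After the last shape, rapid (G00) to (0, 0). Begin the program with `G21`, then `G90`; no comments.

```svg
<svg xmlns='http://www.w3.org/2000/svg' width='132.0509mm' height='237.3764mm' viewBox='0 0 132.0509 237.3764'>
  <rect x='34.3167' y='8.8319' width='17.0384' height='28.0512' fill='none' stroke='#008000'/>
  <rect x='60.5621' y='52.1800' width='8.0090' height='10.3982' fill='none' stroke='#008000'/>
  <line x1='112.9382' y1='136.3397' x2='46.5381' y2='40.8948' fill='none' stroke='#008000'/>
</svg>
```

1 u = 1 mm; y_m = 237.3764 − y.

[1] `<rect>` rectangle, #008000→score S473 F1797: (34.3167,228.5445) → (51.3551,228.5445) → (51.3551,200.4933) → (34.3167,200.4933) → (34.3167,228.5445) (closed)

[2] `<rect>` rectangle, #008000→score S473 F1797: (60.5621,185.1964) → (68.5711,185.1964) → (68.5711,174.7982) → (60.5621,174.7982) → (60.5621,185.1964) (closed)

[3] `<line>` line segment, #008000→score S473 F1797: (112.9382,101.0367) → (46.5381,196.4816)

G21
G90
G00 X34.3167 Y228.5445
M3 S473
G1 X51.3551 Y228.5445 F1797
G1 X51.3551 Y200.4933 F1797
G1 X34.3167 Y200.4933 F1797
G1 X34.3167 Y228.5445 F1797
G00 X60.5621 Y185.1964
M3 S473
G1 X68.5711 Y185.1964 F1797
G1 X68.5711 Y174.7982 F1797
G1 X60.5621 Y174.7982 F1797
G1 X60.5621 Y185.1964 F1797
G00 X112.9382 Y101.0367
M3 S473
G1 X46.5381 Y196.4816 F1797
M5
G00 X0.0000 Y0.0000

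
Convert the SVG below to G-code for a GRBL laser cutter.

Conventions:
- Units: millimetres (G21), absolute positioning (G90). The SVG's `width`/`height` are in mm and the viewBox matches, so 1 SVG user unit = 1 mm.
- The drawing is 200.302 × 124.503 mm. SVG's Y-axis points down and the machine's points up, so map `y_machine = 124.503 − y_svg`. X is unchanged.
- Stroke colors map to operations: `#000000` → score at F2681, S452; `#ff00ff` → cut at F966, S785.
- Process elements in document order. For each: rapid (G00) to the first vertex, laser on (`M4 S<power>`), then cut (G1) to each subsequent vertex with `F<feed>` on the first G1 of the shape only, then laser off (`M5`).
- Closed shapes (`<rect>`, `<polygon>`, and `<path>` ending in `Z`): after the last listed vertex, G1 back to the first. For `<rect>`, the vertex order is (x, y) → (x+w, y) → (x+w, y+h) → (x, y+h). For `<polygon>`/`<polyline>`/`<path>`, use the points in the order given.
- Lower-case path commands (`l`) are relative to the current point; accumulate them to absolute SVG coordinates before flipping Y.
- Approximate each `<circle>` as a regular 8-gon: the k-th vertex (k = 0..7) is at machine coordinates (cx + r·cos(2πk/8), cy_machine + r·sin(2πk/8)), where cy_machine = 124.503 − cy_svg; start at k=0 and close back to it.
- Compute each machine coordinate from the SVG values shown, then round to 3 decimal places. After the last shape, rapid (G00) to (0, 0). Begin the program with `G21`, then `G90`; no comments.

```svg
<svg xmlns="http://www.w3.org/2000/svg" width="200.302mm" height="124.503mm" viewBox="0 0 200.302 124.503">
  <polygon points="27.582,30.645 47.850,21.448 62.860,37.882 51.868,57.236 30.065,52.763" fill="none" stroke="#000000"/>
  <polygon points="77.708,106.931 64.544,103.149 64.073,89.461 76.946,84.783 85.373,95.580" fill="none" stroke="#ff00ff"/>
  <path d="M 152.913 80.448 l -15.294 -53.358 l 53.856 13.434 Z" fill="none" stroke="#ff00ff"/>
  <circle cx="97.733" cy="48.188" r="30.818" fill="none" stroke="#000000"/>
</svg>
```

viewBox `0 0 200.302 124.503` with mm width/height → 1 unit = 1 mm. Flip: y_m = 124.503 − y_svg.

**Shape 1** — `<polygon>` regular polygon, stroke `#000000` → score (S452, F2681). Machine vertices: (27.582,93.858) → (47.850,103.055) → (62.860,86.621) → (51.868,67.267) → (30.065,71.740) → (27.582,93.858). Closed: final G1 returns to the first vertex.

**Shape 2** — `<polygon>` regular polygon, stroke `#ff00ff` → cut (S785, F966). Machine vertices: (77.708,17.572) → (64.544,21.354) → (64.073,35.042) → (76.946,39.720) → (85.373,28.923) → (77.708,17.572). Closed: final G1 returns to the first vertex.

**Shape 3** — `<path>` regular polygon, stroke `#ff00ff` → cut (S785, F966). Machine vertices: (152.913,44.055) → (137.619,97.413) → (191.475,83.979) → (152.913,44.055). Closed: final G1 returns to the first vertex.

**Shape 4** — `<circle>` circle, stroke `#000000` → score (S452, F2681). Machine vertices: (128.551,76.315) → (119.525,98.107) → (97.733,107.133) → (75.941,98.107) → (66.915,76.315) → (75.941,54.523) → (97.733,45.497) → (119.525,54.523) → (128.551,76.315). Closed: final G1 returns to the first vertex.

G21
G90
G00 X27.582 Y93.858
M4 S452
G1 X47.850 Y103.055 F2681
G1 X62.860 Y86.621
G1 X51.868 Y67.267
G1 X30.065 Y71.740
G1 X27.582 Y93.858
M5
G00 X77.708 Y17.572
M4 S785
G1 X64.544 Y21.354 F966
G1 X64.073 Y35.042
G1 X76.946 Y39.720
G1 X85.373 Y28.923
G1 X77.708 Y17.572
M5
G00 X152.913 Y44.055
M4 S785
G1 X137.619 Y97.413 F966
G1 X191.475 Y83.979
G1 X152.913 Y44.055
M5
G00 X128.551 Y76.315
M4 S452
G1 X119.525 Y98.107 F2681
G1 X97.733 Y107.133
G1 X75.941 Y98.107
G1 X66.915 Y76.315
G1 X75.941 Y54.523
G1 X97.733 Y45.497
G1 X119.525 Y54.523
G1 X128.551 Y76.315
M5
G00 X0.000 Y0.000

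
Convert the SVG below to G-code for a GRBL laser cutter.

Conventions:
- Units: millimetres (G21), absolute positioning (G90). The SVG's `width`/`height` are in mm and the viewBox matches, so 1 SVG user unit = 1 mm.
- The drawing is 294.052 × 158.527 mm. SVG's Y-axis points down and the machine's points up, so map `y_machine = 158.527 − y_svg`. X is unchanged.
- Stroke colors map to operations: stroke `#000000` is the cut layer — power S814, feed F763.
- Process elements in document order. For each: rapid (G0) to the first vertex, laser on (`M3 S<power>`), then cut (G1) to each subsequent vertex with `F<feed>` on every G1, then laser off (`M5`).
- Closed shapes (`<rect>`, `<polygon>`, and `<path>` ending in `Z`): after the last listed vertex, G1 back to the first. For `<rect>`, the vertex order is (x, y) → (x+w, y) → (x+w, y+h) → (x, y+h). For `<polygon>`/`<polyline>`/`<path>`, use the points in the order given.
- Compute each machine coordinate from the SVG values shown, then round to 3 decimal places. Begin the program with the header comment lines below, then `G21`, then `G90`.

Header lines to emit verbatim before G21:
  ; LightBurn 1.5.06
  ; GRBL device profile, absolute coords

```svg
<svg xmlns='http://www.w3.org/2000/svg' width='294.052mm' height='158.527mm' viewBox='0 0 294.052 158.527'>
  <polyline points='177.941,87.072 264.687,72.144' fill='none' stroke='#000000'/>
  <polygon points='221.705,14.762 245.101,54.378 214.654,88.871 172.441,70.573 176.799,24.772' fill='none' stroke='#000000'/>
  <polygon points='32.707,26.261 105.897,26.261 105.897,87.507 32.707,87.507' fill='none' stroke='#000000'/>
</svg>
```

Since the viewBox matches the mm dimensions, user units are millimetres directly. The only transform is the Y-flip y_m = 158.527 − y_svg.

Shape 1 is a line segment drawn with `<polyline>`. Its stroke #000000 means cut at S814, F763. After flipping Y the toolpath is (177.941,71.455) → (264.687,86.383).

Shape 2 is a regular polygon drawn with `<polygon>`. Its stroke #000000 means cut at S814, F763. After flipping Y the toolpath is (221.705,143.765) → (245.101,104.149) → (214.654,69.656) → (172.441,87.954) → (176.799,133.755) → (221.705,143.765), returning to the start.

Shape 3 is a rectangle drawn with `<polygon>`. Its stroke #000000 means cut at S814, F763. After flipping Y the toolpath is (32.707,132.266) → (105.897,132.266) → (105.897,71.020) → (32.707,71.020) → (32.707,132.266), returning to the start.

; LightBurn 1.5.06
; GRBL device profile, absolute coords
G21
G90
G0 X177.941 Y71.455
M3 S814
G1 X264.687 Y86.383 F763
M5
G0 X221.705 Y143.765
M3 S814
G1 X245.101 Y104.149 F763
G1 X214.654 Y69.656 F763
G1 X172.441 Y87.954 F763
G1 X176.799 Y133.755 F763
G1 X221.705 Y143.765 F763
M5
G0 X32.707 Y132.266
M3 S814
G1 X105.897 Y132.266 F763
G1 X105.897 Y71.020 F763
G1 X32.707 Y71.020 F763
G1 X32.707 Y132.266 F763
M5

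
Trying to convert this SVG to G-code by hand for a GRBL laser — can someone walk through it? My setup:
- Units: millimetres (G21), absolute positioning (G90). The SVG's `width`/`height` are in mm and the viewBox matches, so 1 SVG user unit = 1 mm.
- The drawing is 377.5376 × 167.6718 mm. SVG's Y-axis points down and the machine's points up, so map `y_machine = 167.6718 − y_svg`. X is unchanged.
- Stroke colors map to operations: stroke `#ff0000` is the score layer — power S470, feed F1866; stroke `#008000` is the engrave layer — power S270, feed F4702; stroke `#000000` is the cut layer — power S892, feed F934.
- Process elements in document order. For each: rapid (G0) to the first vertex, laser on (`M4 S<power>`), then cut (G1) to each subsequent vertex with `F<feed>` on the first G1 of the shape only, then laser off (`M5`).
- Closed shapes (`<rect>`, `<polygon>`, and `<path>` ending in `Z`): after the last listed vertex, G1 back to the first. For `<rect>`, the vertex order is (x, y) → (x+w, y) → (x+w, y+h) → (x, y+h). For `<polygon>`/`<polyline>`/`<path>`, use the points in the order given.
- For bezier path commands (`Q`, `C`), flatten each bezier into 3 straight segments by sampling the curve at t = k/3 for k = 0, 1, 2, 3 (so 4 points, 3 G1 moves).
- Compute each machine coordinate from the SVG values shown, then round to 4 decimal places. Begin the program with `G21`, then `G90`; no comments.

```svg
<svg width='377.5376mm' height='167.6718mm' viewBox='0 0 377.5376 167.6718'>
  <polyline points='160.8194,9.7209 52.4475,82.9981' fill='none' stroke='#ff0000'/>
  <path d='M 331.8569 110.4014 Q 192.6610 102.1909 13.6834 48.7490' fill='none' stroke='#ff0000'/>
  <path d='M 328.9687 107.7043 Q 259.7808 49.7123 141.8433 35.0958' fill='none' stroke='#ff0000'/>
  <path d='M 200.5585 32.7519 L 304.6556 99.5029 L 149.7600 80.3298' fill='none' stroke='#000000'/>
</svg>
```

1 u = 1 mm; y_m = 167.6718 − y.

[1] `<polyline>` line segment, #ff0000→score S470 F1866: (160.8194,157.9509) → (52.4475,84.6737)

[2] `<path>` quadratic bezier, #ff0000→score S470 F1866: (331.8569,57.2704) → (234.6394,67.7698) → (128.5816,88.3206) → (13.6834,118.9228)

[3] `<path>` quadratic bezier, #ff0000→score S470 F1866: (328.9687,59.9675) → (277.4268,93.8093) → (215.0517,118.0122) → (141.8433,132.5760)

[4] `<path>` open polyline, #000000→cut S892 F934: (200.5585,134.9199) → (304.6556,68.1689) → (149.7600,87.3420)

G21
G90
G0 X160.8194 Y157.9509
M4 S470
G1 X52.4475 Y84.6737 F1866
M5
G0 X331.8569 Y57.2704
M4 S470
G1 X234.6394 Y67.7698 F1866
G1 X128.5816 Y88.3206
G1 X13.6834 Y118.9228
M5
G0 X328.9687 Y59.9675
M4 S470
G1 X277.4268 Y93.8093 F1866
G1 X215.0517 Y118.0122
G1 X141.8433 Y132.5760
M5
G0 X200.5585 Y134.9199
M4 S892
G1 X304.6556 Y68.1689 F934
G1 X149.7600 Y87.3420
M5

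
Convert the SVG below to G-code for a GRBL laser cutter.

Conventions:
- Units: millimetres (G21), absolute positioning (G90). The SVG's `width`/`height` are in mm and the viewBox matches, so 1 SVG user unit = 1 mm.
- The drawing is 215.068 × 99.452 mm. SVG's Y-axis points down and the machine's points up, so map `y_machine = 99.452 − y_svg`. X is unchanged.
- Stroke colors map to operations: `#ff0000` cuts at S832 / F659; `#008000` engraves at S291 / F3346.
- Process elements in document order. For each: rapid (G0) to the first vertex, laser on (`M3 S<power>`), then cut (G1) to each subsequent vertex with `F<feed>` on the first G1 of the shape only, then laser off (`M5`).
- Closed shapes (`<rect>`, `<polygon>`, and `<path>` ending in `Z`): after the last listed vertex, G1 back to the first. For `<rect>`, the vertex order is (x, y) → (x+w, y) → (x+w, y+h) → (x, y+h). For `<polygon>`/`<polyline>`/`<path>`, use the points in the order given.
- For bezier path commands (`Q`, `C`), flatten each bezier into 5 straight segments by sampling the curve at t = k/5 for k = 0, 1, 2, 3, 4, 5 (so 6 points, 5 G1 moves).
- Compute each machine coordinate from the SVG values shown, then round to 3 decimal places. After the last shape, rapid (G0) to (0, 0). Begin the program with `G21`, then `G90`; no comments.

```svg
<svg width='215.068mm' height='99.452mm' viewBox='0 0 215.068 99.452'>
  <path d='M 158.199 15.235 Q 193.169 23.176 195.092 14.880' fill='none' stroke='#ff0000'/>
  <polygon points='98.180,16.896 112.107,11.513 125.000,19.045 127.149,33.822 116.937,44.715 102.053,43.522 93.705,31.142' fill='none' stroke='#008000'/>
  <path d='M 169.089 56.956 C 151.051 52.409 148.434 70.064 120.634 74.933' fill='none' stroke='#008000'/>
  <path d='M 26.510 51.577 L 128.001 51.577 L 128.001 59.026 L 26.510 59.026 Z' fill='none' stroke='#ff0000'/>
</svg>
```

G21
G90
G0 X158.199 Y84.217
M3 S832
G1 X170.865 Y81.690 F659
G1 X180.887 Y80.462
G1 X188.266 Y80.533
G1 X193.001 Y81.903
G1 X195.092 Y84.572
M5
G0 X98.180 Y82.556
M3 S291
G1 X112.107 Y87.939 F3346
G1 X125.000 Y80.407
G1 X127.149 Y65.630
G1 X116.937 Y54.737
G1 X102.053 Y55.930
G1 X93.705 Y68.310
G1 X98.180 Y82.556
M5
G0 X169.089 Y42.496
M3 S291
G1 X159.792 Y42.840 F3346
G1 X152.247 Y39.535
G1 X144.505 Y34.260
G1 X134.617 Y28.695
G1 X120.634 Y24.519
M5
G0 X26.510 Y47.875
M3 S832
G1 X128.001 Y47.875 F659
G1 X128.001 Y40.426
G1 X26.510 Y40.426
G1 X26.510 Y47.875
M5
G0 X0.000 Y0.000

1 u = 1 mm; y_m = 99.452 − y.

[1] `<path>` quadratic bezier, #ff0000→cut S832 F659: (158.199,84.217) → (170.865,81.690) → (180.887,80.462) → (188.266,80.533) → (193.001,81.903) → (195.092,84.572)

[2] `<polygon>` regular polygon, #008000→engrave S291 F3346: (98.180,82.556) → (112.107,87.939) → (125.000,80.407) → (127.149,65.630) → (116.937,54.737) → (102.053,55.930) → (93.705,68.310) → (98.180,82.556) (closed)

[3] `<path>` cubic bezier, #008000→engrave S291 F3346: (169.089,42.496) → (159.792,42.840) → (152.247,39.535) → (144.505,34.260) → (134.617,28.695) → (120.634,24.519)

[4] `<path>` rectangle, #ff0000→cut S832 F659: (26.510,47.875) → (128.001,47.875) → (128.001,40.426) → (26.510,40.426) → (26.510,47.875) (closed)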